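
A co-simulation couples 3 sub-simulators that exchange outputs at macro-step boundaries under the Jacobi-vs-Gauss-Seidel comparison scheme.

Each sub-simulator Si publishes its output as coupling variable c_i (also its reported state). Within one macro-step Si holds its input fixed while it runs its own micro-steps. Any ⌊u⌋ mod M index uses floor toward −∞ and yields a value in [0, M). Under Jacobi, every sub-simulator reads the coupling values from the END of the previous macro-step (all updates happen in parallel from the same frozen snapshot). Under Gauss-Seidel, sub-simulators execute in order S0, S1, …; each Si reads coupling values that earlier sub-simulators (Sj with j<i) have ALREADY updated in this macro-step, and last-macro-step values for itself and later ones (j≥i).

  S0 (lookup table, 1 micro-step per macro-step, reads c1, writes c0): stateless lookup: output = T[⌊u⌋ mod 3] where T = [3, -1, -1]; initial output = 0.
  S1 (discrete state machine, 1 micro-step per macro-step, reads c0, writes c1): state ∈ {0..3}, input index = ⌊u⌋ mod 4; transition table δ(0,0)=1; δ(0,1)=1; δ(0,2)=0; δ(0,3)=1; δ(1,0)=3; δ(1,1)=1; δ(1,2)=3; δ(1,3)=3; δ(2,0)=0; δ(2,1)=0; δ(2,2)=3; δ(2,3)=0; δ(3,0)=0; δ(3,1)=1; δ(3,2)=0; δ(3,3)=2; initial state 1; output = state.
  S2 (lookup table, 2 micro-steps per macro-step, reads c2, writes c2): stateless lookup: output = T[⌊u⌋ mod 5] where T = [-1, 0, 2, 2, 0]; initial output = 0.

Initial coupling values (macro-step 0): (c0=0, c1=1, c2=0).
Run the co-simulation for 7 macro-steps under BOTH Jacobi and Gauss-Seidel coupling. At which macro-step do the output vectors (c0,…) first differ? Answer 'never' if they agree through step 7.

[Jacobi] macro 1: S0 reads c1=1 → after 1×micro: -1; S1 reads c0=0 → after 1×micro: 3; S2 reads c2=0 → after 2×micro: -1 ⇒ (c0=-1, c1=3, c2=-1)
[Jacobi] macro 2: S0 reads c1=3 → after 1×micro: 3; S1 reads c0=-1 → after 1×micro: 2; S2 reads c2=-1 → after 2×micro: 0 ⇒ (c0=3, c1=2, c2=0)
[Jacobi] macro 3: S0 reads c1=2 → after 1×micro: -1; S1 reads c0=3 → after 1×micro: 0; S2 reads c2=0 → after 2×micro: -1 ⇒ (c0=-1, c1=0, c2=-1)
[Jacobi] macro 4: S0 reads c1=0 → after 1×micro: 3; S1 reads c0=-1 → after 1×micro: 1; S2 reads c2=-1 → after 2×micro: 0 ⇒ (c0=3, c1=1, c2=0)
[Jacobi] macro 5: S0 reads c1=1 → after 1×micro: -1; S1 reads c0=3 → after 1×micro: 3; S2 reads c2=0 → after 2×micro: -1 ⇒ (c0=-1, c1=3, c2=-1)
[Jacobi] macro 6: S0 reads c1=3 → after 1×micro: 3; S1 reads c0=-1 → after 1×micro: 2; S2 reads c2=-1 → after 2×micro: 0 ⇒ (c0=3, c1=2, c2=0)
[Jacobi] macro 7: S0 reads c1=2 → after 1×micro: -1; S1 reads c0=3 → after 1×micro: 0; S2 reads c2=0 → after 2×micro: -1 ⇒ (c0=-1, c1=0, c2=-1)
[Gauss-Seidel] macro 1: S0 reads c1=1 → after 1×micro: -1; S1 reads c0=-1 → after 1×micro: 3; S2 reads c2=0 → after 2×micro: -1 ⇒ (c0=-1, c1=3, c2=-1)
[Gauss-Seidel] macro 2: S0 reads c1=3 → after 1×micro: 3; S1 reads c0=3 → after 1×micro: 2; S2 reads c2=-1 → after 2×micro: 0 ⇒ (c0=3, c1=2, c2=0)
[Gauss-Seidel] macro 3: S0 reads c1=2 → after 1×micro: -1; S1 reads c0=-1 → after 1×micro: 0; S2 reads c2=0 → after 2×micro: -1 ⇒ (c0=-1, c1=0, c2=-1)
[Gauss-Seidel] macro 4: S0 reads c1=0 → after 1×micro: 3; S1 reads c0=3 → after 1×micro: 1; S2 reads c2=-1 → after 2×micro: 0 ⇒ (c0=3, c1=1, c2=0)
[Gauss-Seidel] macro 5: S0 reads c1=1 → after 1×micro: -1; S1 reads c0=-1 → after 1×micro: 3; S2 reads c2=0 → after 2×micro: -1 ⇒ (c0=-1, c1=3, c2=-1)
[Gauss-Seidel] macro 6: S0 reads c1=3 → after 1×micro: 3; S1 reads c0=3 → after 1×micro: 2; S2 reads c2=-1 → after 2×micro: 0 ⇒ (c0=3, c1=2, c2=0)
[Gauss-Seidel] macro 7: S0 reads c1=2 → after 1×micro: -1; S1 reads c0=-1 → after 1×micro: 0; S2 reads c2=0 → after 2×micro: -1 ⇒ (c0=-1, c1=0, c2=-1)

first divergence at macro-step: never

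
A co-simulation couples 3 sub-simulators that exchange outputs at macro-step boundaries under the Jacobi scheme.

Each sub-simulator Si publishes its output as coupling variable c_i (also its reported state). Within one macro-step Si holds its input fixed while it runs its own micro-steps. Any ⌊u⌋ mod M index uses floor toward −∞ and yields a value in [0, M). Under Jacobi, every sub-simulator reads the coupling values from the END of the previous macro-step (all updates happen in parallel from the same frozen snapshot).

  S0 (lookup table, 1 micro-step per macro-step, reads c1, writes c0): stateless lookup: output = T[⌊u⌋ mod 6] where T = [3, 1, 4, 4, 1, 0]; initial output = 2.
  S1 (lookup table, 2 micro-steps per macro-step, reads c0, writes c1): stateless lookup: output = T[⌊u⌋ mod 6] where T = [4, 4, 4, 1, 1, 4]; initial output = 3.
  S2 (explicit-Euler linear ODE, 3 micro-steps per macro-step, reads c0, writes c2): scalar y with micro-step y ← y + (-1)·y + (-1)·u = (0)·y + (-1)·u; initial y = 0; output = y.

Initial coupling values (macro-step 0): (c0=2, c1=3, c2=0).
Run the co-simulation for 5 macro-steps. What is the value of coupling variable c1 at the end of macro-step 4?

macro 1: S0 reads c1=3 → after 1×micro: 4; S1 reads c0=2 → after 2×micro: 4; S2 reads c0=2 → after 3×micro: -2 ⇒ (c0=4, c1=4, c2=-2)
macro 2: S0 reads c1=4 → after 1×micro: 1; S1 reads c0=4 → after 2×micro: 1; S2 reads c0=4 → after 3×micro: -4 ⇒ (c0=1, c1=1, c2=-4)
macro 3: S0 reads c1=1 → after 1×micro: 1; S1 reads c0=1 → after 2×micro: 4; S2 reads c0=1 → after 3×micro: -1 ⇒ (c0=1, c1=4, c2=-1)
macro 4: S0 reads c1=4 → after 1×micro: 1; S1 reads c0=1 → after 2×micro: 4; S2 reads c0=1 → after 3×micro: -1 ⇒ (c0=1, c1=4, c2=-1)
macro 5: S0 reads c1=4 → after 1×micro: 1; S1 reads c0=1 → after 2×micro: 4; S2 reads c0=1 → after 3×micro: -1 ⇒ (c0=1, c1=4, c2=-1)

c1 at macro-step 4 = 4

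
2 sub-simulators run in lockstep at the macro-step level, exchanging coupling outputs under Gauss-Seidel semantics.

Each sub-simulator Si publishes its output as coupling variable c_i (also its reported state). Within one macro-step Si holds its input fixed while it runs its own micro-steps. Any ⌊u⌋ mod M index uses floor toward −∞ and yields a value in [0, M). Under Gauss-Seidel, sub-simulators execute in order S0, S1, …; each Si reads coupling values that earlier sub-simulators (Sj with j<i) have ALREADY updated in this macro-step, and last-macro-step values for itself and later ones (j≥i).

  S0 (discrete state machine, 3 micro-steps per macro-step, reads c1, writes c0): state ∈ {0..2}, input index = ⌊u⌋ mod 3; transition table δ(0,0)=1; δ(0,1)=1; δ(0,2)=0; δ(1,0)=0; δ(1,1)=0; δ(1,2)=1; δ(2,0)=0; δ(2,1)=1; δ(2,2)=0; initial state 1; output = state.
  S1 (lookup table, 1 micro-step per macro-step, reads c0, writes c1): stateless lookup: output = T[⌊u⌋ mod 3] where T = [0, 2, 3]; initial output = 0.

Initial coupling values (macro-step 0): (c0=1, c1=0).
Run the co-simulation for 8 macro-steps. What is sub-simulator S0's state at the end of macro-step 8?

S0 state at macro-step 8 = 1

macro 1: S0 reads c1=0 → after 3×micro: 0; S1 reads c0=0 → after 1×micro: 0 ⇒ (c0=0, c1=0)
macro 2: S0 reads c1=0 → after 3×micro: 1; S1 reads c0=1 → after 1×micro: 2 ⇒ (c0=1, c1=2)
macro 3: S0 reads c1=2 → after 3×micro: 1; S1 reads c0=1 → after 1×micro: 2 ⇒ (c0=1, c1=2)
macro 4: S0 reads c1=2 → after 3×micro: 1; S1 reads c0=1 → after 1×micro: 2 ⇒ (c0=1, c1=2)
macro 5: S0 reads c1=2 → after 3×micro: 1; S1 reads c0=1 → after 1×micro: 2 ⇒ (c0=1, c1=2)
macro 6: S0 reads c1=2 → after 3×micro: 1; S1 reads c0=1 → after 1×micro: 2 ⇒ (c0=1, c1=2)
macro 7: S0 reads c1=2 → after 3×micro: 1; S1 reads c0=1 → after 1×micro: 2 ⇒ (c0=1, c1=2)
macro 8: S0 reads c1=2 → after 3×micro: 1; S1 reads c0=1 → after 1×micro: 2 ⇒ (c0=1, c1=2)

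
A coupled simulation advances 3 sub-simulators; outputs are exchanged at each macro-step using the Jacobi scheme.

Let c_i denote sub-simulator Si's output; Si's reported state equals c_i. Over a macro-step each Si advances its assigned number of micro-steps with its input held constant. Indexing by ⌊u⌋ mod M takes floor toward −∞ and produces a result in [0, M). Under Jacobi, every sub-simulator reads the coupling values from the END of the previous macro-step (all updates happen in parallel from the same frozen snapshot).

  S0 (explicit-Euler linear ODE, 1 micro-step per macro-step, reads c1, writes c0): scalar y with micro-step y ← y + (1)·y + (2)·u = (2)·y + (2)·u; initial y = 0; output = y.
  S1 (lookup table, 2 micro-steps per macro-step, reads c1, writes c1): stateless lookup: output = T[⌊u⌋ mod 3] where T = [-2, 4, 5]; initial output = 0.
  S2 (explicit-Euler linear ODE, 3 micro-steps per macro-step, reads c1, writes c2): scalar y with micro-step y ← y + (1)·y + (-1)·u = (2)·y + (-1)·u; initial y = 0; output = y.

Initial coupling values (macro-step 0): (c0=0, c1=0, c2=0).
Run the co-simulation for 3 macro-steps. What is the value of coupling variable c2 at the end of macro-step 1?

macro 1: S0 reads c1=0 → after 1×micro: 0; S1 reads c1=0 → after 2×micro: -2; S2 reads c1=0 → after 3×micro: 0 ⇒ (c0=0, c1=-2, c2=0)
macro 2: S0 reads c1=-2 → after 1×micro: -4; S1 reads c1=-2 → after 2×micro: 4; S2 reads c1=-2 → after 3×micro: 14 ⇒ (c0=-4, c1=4, c2=14)
macro 3: S0 reads c1=4 → after 1×micro: 0; S1 reads c1=4 → after 2×micro: 4; S2 reads c1=4 → after 3×micro: 84 ⇒ (c0=0, c1=4, c2=84)

c2 at macro-step 1 = 0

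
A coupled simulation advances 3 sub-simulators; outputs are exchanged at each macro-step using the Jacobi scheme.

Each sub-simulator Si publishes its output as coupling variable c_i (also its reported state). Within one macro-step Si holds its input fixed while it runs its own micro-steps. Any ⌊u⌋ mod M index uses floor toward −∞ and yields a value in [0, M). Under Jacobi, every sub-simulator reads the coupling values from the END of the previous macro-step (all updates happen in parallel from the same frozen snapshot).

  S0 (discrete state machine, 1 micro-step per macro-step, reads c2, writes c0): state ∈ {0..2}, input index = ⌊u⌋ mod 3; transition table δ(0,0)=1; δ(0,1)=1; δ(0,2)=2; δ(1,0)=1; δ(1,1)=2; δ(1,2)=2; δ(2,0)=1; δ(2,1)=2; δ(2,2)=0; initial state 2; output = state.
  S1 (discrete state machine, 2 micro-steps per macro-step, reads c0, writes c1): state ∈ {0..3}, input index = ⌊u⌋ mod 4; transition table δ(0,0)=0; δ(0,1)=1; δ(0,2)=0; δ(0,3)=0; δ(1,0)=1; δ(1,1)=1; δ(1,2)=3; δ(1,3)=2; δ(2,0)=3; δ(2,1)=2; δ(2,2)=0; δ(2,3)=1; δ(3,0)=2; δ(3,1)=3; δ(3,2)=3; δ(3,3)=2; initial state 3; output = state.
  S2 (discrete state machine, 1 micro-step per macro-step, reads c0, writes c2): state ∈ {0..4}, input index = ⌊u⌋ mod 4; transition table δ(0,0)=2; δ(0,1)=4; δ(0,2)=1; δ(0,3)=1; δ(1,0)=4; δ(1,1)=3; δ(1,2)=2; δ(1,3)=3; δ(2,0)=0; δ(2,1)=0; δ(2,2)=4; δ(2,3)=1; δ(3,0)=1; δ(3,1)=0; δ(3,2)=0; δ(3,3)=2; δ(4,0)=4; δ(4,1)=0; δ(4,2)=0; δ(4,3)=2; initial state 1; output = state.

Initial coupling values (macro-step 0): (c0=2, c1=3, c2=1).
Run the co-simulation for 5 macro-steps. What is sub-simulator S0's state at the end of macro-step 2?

macro 1: S0 reads c2=1 → after 1×micro: 2; S1 reads c0=2 → after 2×micro: 3; S2 reads c0=2 → after 1×micro: 2 ⇒ (c0=2, c1=3, c2=2)
macro 2: S0 reads c2=2 → after 1×micro: 0; S1 reads c0=2 → after 2×micro: 3; S2 reads c0=2 → after 1×micro: 4 ⇒ (c0=0, c1=3, c2=4)
macro 3: S0 reads c2=4 → after 1×micro: 1; S1 reads c0=0 → after 2×micro: 3; S2 reads c0=0 → after 1×micro: 4 ⇒ (c0=1, c1=3, c2=4)
macro 4: S0 reads c2=4 → after 1×micro: 2; S1 reads c0=1 → after 2×micro: 3; S2 reads c0=1 → after 1×micro: 0 ⇒ (c0=2, c1=3, c2=0)
macro 5: S0 reads c2=0 → after 1×micro: 1; S1 reads c0=2 → after 2×micro: 3; S2 reads c0=2 → after 1×micro: 1 ⇒ (c0=1, c1=3, c2=1)

S0 state at macro-step 2 = 0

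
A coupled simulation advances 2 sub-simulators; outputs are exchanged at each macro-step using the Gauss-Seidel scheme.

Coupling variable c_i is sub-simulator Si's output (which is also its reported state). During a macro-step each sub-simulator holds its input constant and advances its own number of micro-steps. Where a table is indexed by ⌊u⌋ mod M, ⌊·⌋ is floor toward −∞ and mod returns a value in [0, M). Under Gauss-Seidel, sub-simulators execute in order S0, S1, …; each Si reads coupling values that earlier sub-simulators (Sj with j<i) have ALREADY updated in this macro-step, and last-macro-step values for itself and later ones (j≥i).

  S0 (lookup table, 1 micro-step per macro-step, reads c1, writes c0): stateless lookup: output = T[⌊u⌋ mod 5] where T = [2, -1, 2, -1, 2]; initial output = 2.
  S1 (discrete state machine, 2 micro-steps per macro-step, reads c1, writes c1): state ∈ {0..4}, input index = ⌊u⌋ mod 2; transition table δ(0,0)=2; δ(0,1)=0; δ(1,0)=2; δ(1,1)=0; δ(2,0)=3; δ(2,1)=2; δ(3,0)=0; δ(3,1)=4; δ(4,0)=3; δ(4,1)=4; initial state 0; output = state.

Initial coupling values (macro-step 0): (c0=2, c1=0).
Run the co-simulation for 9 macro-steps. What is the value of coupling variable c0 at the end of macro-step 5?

c0 at macro-step 5 = -1

macro 1: S0 reads c1=0 → after 1×micro: 2; S1 reads c1=0 → after 2×micro: 3 ⇒ (c0=2, c1=3)
macro 2: S0 reads c1=3 → after 1×micro: -1; S1 reads c1=3 → after 2×micro: 4 ⇒ (c0=-1, c1=4)
macro 3: S0 reads c1=4 → after 1×micro: 2; S1 reads c1=4 → after 2×micro: 0 ⇒ (c0=2, c1=0)
macro 4: S0 reads c1=0 → after 1×micro: 2; S1 reads c1=0 → after 2×micro: 3 ⇒ (c0=2, c1=3)
macro 5: S0 reads c1=3 → after 1×micro: -1; S1 reads c1=3 → after 2×micro: 4 ⇒ (c0=-1, c1=4)
macro 6: S0 reads c1=4 → after 1×micro: 2; S1 reads c1=4 → after 2×micro: 0 ⇒ (c0=2, c1=0)
macro 7: S0 reads c1=0 → after 1×micro: 2; S1 reads c1=0 → after 2×micro: 3 ⇒ (c0=2, c1=3)
macro 8: S0 reads c1=3 → after 1×micro: -1; S1 reads c1=3 → after 2×micro: 4 ⇒ (c0=-1, c1=4)
macro 9: S0 reads c1=4 → after 1×micro: 2; S1 reads c1=4 → after 2×micro: 0 ⇒ (c0=2, c1=0)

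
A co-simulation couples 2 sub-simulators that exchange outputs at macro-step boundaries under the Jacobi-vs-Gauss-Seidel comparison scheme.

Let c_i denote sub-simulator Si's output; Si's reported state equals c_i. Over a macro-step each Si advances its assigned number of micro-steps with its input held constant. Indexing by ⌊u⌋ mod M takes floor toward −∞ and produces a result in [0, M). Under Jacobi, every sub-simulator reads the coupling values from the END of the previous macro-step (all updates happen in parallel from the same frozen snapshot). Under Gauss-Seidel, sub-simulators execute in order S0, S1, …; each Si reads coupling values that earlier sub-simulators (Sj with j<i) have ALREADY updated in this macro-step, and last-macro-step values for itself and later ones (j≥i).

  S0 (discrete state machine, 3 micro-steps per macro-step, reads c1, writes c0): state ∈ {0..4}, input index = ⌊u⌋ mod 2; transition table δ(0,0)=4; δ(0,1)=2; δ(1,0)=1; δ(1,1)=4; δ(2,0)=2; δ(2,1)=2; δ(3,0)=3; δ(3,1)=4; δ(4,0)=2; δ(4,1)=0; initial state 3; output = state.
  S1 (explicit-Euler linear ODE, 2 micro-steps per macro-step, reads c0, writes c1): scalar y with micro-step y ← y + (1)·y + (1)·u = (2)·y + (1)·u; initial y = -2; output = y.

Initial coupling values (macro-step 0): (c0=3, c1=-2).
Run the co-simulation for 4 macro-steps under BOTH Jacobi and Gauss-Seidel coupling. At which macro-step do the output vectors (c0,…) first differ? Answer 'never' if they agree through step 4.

[Jacobi] macro 1: S0 reads c1=-2 → after 3×micro: 3; S1 reads c0=3 → after 2×micro: 1 ⇒ (c0=3, c1=1)
[Jacobi] macro 2: S0 reads c1=1 → after 3×micro: 2; S1 reads c0=3 → after 2×micro: 13 ⇒ (c0=2, c1=13)
[Jacobi] macro 3: S0 reads c1=13 → after 3×micro: 2; S1 reads c0=2 → after 2×micro: 58 ⇒ (c0=2, c1=58)
[Jacobi] macro 4: S0 reads c1=58 → after 3×micro: 2; S1 reads c0=2 → after 2×micro: 238 ⇒ (c0=2, c1=238)
[Gauss-Seidel] macro 1: S0 reads c1=-2 → after 3×micro: 3; S1 reads c0=3 → after 2×micro: 1 ⇒ (c0=3, c1=1)
[Gauss-Seidel] macro 2: S0 reads c1=1 → after 3×micro: 2; S1 reads c0=2 → after 2×micro: 10 ⇒ (c0=2, c1=10)
[Gauss-Seidel] macro 3: S0 reads c1=10 → after 3×micro: 2; S1 reads c0=2 → after 2×micro: 46 ⇒ (c0=2, c1=46)
[Gauss-Seidel] macro 4: S0 reads c1=46 → after 3×micro: 2; S1 reads c0=2 → after 2×micro: 190 ⇒ (c0=2, c1=190)

first divergence at macro-step: 2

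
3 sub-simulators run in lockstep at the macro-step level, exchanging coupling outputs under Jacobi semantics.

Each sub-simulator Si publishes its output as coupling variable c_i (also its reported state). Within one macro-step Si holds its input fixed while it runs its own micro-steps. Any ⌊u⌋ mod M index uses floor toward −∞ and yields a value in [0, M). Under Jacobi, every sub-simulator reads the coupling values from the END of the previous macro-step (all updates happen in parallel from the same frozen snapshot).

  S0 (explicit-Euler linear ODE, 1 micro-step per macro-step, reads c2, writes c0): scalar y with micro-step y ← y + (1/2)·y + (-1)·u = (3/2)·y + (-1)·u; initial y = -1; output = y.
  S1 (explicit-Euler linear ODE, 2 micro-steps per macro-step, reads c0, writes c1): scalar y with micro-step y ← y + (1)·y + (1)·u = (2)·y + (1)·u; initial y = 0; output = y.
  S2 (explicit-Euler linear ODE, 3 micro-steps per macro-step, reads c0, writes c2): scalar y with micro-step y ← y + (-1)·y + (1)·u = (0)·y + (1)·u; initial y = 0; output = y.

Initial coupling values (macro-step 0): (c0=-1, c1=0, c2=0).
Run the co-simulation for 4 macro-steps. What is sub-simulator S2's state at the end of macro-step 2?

S2 state at macro-step 2 = -3/2

macro 1: S0 reads c2=0 → after 1×micro: -3/2; S1 reads c0=-1 → after 2×micro: -3; S2 reads c0=-1 → after 3×micro: -1 ⇒ (c0=-3/2, c1=-3, c2=-1)
macro 2: S0 reads c2=-1 → after 1×micro: -5/4; S1 reads c0=-3/2 → after 2×micro: -33/2; S2 reads c0=-3/2 → after 3×micro: -3/2 ⇒ (c0=-5/4, c1=-33/2, c2=-3/2)
macro 3: S0 reads c2=-3/2 → after 1×micro: -3/8; S1 reads c0=-5/4 → after 2×micro: -279/4; S2 reads c0=-5/4 → after 3×micro: -5/4 ⇒ (c0=-3/8, c1=-279/4, c2=-5/4)
macro 4: S0 reads c2=-5/4 → after 1×micro: 11/16; S1 reads c0=-3/8 → after 2×micro: -2241/8; S2 reads c0=-3/8 → after 3×micro: -3/8 ⇒ (c0=11/16, c1=-2241/8, c2=-3/8)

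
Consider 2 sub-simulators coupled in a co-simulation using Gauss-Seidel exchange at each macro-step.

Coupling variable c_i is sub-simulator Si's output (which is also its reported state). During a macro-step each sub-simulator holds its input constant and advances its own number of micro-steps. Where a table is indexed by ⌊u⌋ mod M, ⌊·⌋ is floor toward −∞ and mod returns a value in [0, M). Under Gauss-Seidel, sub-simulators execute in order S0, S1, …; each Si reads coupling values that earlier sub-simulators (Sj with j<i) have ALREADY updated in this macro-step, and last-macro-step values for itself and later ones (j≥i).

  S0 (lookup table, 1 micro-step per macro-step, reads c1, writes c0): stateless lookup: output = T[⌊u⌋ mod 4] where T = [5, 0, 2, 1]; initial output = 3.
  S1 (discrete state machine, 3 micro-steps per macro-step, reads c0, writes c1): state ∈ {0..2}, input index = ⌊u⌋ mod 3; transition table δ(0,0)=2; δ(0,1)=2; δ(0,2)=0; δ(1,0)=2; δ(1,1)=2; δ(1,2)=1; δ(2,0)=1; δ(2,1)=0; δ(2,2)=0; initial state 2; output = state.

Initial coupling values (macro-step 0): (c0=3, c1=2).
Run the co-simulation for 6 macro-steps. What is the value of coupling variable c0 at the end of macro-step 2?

c0 at macro-step 2 = 5

macro 1: S0 reads c1=2 → after 1×micro: 2; S1 reads c0=2 → after 3×micro: 0 ⇒ (c0=2, c1=0)
macro 2: S0 reads c1=0 → after 1×micro: 5; S1 reads c0=5 → after 3×micro: 0 ⇒ (c0=5, c1=0)
macro 3: S0 reads c1=0 → after 1×micro: 5; S1 reads c0=5 → after 3×micro: 0 ⇒ (c0=5, c1=0)
macro 4: S0 reads c1=0 → after 1×micro: 5; S1 reads c0=5 → after 3×micro: 0 ⇒ (c0=5, c1=0)
macro 5: S0 reads c1=0 → after 1×micro: 5; S1 reads c0=5 → after 3×micro: 0 ⇒ (c0=5, c1=0)
macro 6: S0 reads c1=0 → after 1×micro: 5; S1 reads c0=5 → after 3×micro: 0 ⇒ (c0=5, c1=0)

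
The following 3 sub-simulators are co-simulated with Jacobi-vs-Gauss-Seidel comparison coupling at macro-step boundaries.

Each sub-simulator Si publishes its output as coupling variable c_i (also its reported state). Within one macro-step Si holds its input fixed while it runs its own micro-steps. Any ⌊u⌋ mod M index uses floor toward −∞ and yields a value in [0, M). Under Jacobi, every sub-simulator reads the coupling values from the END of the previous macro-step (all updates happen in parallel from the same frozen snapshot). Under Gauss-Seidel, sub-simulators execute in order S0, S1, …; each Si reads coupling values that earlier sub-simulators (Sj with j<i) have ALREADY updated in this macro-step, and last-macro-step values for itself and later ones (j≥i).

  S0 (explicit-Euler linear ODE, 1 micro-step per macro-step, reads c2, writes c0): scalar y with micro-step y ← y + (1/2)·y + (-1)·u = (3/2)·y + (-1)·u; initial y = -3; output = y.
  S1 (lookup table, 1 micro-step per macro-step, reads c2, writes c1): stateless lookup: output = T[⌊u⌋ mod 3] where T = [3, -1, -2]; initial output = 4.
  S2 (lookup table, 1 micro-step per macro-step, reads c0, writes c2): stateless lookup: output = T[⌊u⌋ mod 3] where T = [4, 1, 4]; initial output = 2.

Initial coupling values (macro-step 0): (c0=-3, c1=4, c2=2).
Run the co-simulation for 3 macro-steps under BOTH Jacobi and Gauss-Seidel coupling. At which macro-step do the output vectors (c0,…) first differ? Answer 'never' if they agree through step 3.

first divergence at macro-step: 2

[Jacobi] macro 1: S0 reads c2=2 → after 1×micro: -13/2; S1 reads c2=2 → after 1×micro: -2; S2 reads c0=-3 → after 1×micro: 4 ⇒ (c0=-13/2, c1=-2, c2=4)
[Jacobi] macro 2: S0 reads c2=4 → after 1×micro: -55/4; S1 reads c2=4 → after 1×micro: -1; S2 reads c0=-13/2 → after 1×micro: 4 ⇒ (c0=-55/4, c1=-1, c2=4)
[Jacobi] macro 3: S0 reads c2=4 → after 1×micro: -197/8; S1 reads c2=4 → after 1×micro: -1; S2 reads c0=-55/4 → after 1×micro: 1 ⇒ (c0=-197/8, c1=-1, c2=1)
[Gauss-Seidel] macro 1: S0 reads c2=2 → after 1×micro: -13/2; S1 reads c2=2 → after 1×micro: -2; S2 reads c0=-13/2 → after 1×micro: 4 ⇒ (c0=-13/2, c1=-2, c2=4)
[Gauss-Seidel] macro 2: S0 reads c2=4 → after 1×micro: -55/4; S1 reads c2=4 → after 1×micro: -1; S2 reads c0=-55/4 → after 1×micro: 1 ⇒ (c0=-55/4, c1=-1, c2=1)
[Gauss-Seidel] macro 3: S0 reads c2=1 → after 1×micro: -173/8; S1 reads c2=1 → after 1×micro: -1; S2 reads c0=-173/8 → after 1×micro: 4 ⇒ (c0=-173/8, c1=-1, c2=4)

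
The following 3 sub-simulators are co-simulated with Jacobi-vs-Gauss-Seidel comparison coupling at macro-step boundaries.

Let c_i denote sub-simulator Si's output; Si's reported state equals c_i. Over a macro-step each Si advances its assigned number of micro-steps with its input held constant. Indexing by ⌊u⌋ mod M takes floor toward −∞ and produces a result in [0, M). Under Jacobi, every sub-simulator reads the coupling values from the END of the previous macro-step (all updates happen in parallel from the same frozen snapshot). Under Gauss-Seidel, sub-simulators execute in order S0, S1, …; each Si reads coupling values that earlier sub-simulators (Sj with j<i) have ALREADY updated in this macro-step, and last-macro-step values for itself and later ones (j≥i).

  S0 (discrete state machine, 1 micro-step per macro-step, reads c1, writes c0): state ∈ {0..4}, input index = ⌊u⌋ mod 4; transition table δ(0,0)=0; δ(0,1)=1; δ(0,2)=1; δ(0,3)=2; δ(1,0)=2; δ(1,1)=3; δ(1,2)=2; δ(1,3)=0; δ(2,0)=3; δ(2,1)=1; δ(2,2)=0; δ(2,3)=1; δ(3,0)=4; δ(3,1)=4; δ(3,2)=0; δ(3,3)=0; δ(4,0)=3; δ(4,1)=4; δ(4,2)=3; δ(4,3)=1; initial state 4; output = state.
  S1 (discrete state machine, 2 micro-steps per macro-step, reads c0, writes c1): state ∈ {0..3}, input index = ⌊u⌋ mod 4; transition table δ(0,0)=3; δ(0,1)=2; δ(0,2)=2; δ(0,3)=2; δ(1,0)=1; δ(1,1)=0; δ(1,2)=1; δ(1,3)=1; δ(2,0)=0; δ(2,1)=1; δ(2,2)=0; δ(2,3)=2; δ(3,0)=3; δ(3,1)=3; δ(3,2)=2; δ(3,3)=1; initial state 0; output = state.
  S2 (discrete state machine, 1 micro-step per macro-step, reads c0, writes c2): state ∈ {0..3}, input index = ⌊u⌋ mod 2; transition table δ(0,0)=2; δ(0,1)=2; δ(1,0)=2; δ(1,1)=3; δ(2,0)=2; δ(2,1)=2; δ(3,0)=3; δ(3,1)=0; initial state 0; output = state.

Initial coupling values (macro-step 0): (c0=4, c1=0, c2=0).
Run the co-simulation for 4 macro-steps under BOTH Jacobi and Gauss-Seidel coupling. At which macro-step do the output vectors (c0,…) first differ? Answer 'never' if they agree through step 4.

[Jacobi] macro 1: S0 reads c1=0 → after 1×micro: 3; S1 reads c0=4 → after 2×micro: 3; S2 reads c0=4 → after 1×micro: 2 ⇒ (c0=3, c1=3, c2=2)
[Jacobi] macro 2: S0 reads c1=3 → after 1×micro: 0; S1 reads c0=3 → after 2×micro: 1; S2 reads c0=3 → after 1×micro: 2 ⇒ (c0=0, c1=1, c2=2)
[Jacobi] macro 3: S0 reads c1=1 → after 1×micro: 1; S1 reads c0=0 → after 2×micro: 1; S2 reads c0=0 → after 1×micro: 2 ⇒ (c0=1, c1=1, c2=2)
[Jacobi] macro 4: S0 reads c1=1 → after 1×micro: 3; S1 reads c0=1 → after 2×micro: 2; S2 reads c0=1 → after 1×micro: 2 ⇒ (c0=3, c1=2, c2=2)
[Gauss-Seidel] macro 1: S0 reads c1=0 → after 1×micro: 3; S1 reads c0=3 → after 2×micro: 2; S2 reads c0=3 → after 1×micro: 2 ⇒ (c0=3, c1=2, c2=2)
[Gauss-Seidel] macro 2: S0 reads c1=2 → after 1×micro: 0; S1 reads c0=0 → after 2×micro: 3; S2 reads c0=0 → after 1×micro: 2 ⇒ (c0=0, c1=3, c2=2)
[Gauss-Seidel] macro 3: S0 reads c1=3 → after 1×micro: 2; S1 reads c0=2 → after 2×micro: 0; S2 reads c0=2 → after 1×micro: 2 ⇒ (c0=2, c1=0, c2=2)
[Gauss-Seidel] macro 4: S0 reads c1=0 → after 1×micro: 3; S1 reads c0=3 → after 2×micro: 2; S2 reads c0=3 → after 1×micro: 2 ⇒ (c0=3, c1=2, c2=2)

first divergence at macro-step: 1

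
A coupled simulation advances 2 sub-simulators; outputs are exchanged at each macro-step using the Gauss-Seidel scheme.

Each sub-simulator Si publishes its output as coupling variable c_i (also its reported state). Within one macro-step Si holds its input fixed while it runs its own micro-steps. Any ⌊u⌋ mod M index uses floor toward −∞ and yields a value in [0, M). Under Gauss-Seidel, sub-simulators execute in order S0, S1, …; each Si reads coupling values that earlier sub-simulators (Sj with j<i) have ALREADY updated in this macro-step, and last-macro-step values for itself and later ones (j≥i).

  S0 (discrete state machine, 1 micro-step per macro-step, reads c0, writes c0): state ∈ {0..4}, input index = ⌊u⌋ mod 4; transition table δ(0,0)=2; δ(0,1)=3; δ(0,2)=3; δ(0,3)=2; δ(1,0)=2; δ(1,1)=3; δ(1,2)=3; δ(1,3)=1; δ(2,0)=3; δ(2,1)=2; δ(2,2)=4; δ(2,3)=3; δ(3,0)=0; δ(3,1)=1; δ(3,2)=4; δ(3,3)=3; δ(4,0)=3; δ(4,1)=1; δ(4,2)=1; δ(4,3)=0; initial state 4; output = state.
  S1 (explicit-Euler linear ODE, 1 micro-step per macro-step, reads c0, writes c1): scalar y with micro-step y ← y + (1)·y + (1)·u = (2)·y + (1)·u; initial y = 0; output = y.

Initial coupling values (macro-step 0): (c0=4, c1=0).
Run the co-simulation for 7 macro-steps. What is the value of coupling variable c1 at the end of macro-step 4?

c1 at macro-step 4 = 45

macro 1: S0 reads c0=4 → after 1×micro: 3; S1 reads c0=3 → after 1×micro: 3 ⇒ (c0=3, c1=3)
macro 2: S0 reads c0=3 → after 1×micro: 3; S1 reads c0=3 → after 1×micro: 9 ⇒ (c0=3, c1=9)
macro 3: S0 reads c0=3 → after 1×micro: 3; S1 reads c0=3 → after 1×micro: 21 ⇒ (c0=3, c1=21)
macro 4: S0 reads c0=3 → after 1×micro: 3; S1 reads c0=3 → after 1×micro: 45 ⇒ (c0=3, c1=45)
macro 5: S0 reads c0=3 → after 1×micro: 3; S1 reads c0=3 → after 1×micro: 93 ⇒ (c0=3, c1=93)
macro 6: S0 reads c0=3 → after 1×micro: 3; S1 reads c0=3 → after 1×micro: 189 ⇒ (c0=3, c1=189)
macro 7: S0 reads c0=3 → after 1×micro: 3; S1 reads c0=3 → after 1×micro: 381 ⇒ (c0=3, c1=381)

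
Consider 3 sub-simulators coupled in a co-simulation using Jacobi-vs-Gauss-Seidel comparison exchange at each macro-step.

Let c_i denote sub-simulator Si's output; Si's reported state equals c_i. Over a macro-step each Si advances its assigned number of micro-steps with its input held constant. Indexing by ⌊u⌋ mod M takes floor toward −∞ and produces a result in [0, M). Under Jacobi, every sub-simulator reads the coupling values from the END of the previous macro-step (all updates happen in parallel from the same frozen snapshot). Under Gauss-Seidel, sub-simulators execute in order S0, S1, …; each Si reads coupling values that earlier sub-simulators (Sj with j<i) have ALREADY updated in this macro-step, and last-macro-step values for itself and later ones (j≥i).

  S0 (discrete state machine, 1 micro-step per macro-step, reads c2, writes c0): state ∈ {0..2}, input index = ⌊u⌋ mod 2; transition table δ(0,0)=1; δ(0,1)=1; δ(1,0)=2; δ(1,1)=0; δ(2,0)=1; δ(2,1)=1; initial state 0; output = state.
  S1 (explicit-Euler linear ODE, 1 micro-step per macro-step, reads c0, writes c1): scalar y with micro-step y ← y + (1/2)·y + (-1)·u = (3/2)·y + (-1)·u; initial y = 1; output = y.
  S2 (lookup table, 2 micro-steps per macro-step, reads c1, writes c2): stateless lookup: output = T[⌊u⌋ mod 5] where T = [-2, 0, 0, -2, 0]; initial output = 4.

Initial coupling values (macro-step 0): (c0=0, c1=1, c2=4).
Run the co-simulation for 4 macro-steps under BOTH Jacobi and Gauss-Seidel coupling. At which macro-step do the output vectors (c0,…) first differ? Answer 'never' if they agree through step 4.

first divergence at macro-step: 1

[Jacobi] macro 1: S0 reads c2=4 → after 1×micro: 1; S1 reads c0=0 → after 1×micro: 3/2; S2 reads c1=1 → after 2×micro: 0 ⇒ (c0=1, c1=3/2, c2=0)
[Jacobi] macro 2: S0 reads c2=0 → after 1×micro: 2; S1 reads c0=1 → after 1×micro: 5/4; S2 reads c1=3/2 → after 2×micro: 0 ⇒ (c0=2, c1=5/4, c2=0)
[Jacobi] macro 3: S0 reads c2=0 → after 1×micro: 1; S1 reads c0=2 → after 1×micro: -1/8; S2 reads c1=5/4 → after 2×micro: 0 ⇒ (c0=1, c1=-1/8, c2=0)
[Jacobi] macro 4: S0 reads c2=0 → after 1×micro: 2; S1 reads c0=1 → after 1×micro: -19/16; S2 reads c1=-1/8 → after 2×micro: 0 ⇒ (c0=2, c1=-19/16, c2=0)
[Gauss-Seidel] macro 1: S0 reads c2=4 → after 1×micro: 1; S1 reads c0=1 → after 1×micro: 1/2; S2 reads c1=1/2 → after 2×micro: -2 ⇒ (c0=1, c1=1/2, c2=-2)
[Gauss-Seidel] macro 2: S0 reads c2=-2 → after 1×micro: 2; S1 reads c0=2 → after 1×micro: -5/4; S2 reads c1=-5/4 → after 2×micro: -2 ⇒ (c0=2, c1=-5/4, c2=-2)
[Gauss-Seidel] macro 3: S0 reads c2=-2 → after 1×micro: 1; S1 reads c0=1 → after 1×micro: -23/8; S2 reads c1=-23/8 → after 2×micro: 0 ⇒ (c0=1, c1=-23/8, c2=0)
[Gauss-Seidel] macro 4: S0 reads c2=0 → after 1×micro: 2; S1 reads c0=2 → after 1×micro: -101/16; S2 reads c1=-101/16 → after 2×micro: -2 ⇒ (c0=2, c1=-101/16, c2=-2)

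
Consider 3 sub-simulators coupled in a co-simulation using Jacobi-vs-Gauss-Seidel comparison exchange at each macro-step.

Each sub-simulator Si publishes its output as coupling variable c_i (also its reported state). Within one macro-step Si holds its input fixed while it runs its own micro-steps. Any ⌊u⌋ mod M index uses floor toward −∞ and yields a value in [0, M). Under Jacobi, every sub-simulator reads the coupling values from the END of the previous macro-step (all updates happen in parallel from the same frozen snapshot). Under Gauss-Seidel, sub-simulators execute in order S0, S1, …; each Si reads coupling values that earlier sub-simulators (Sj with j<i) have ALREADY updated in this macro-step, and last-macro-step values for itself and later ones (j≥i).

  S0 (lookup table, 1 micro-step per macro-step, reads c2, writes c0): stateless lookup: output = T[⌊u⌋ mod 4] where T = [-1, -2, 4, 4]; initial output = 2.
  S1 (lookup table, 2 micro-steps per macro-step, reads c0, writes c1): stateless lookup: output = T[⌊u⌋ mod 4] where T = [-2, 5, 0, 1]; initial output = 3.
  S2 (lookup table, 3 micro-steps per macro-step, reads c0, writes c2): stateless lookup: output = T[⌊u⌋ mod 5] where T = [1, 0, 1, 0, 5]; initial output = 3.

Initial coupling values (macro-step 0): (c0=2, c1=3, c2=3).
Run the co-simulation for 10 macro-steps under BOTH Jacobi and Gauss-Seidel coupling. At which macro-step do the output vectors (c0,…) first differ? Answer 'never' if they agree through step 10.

[Jacobi] macro 1: S0 reads c2=3 → after 1×micro: 4; S1 reads c0=2 → after 2×micro: 0; S2 reads c0=2 → after 3×micro: 1 ⇒ (c0=4, c1=0, c2=1)
[Jacobi] macro 2: S0 reads c2=1 → after 1×micro: -2; S1 reads c0=4 → after 2×micro: -2; S2 reads c0=4 → after 3×micro: 5 ⇒ (c0=-2, c1=-2, c2=5)
[Jacobi] macro 3: S0 reads c2=5 → after 1×micro: -2; S1 reads c0=-2 → after 2×micro: 0; S2 reads c0=-2 → after 3×micro: 0 ⇒ (c0=-2, c1=0, c2=0)
[Jacobi] macro 4: S0 reads c2=0 → after 1×micro: -1; S1 reads c0=-2 → after 2×micro: 0; S2 reads c0=-2 → after 3×micro: 0 ⇒ (c0=-1, c1=0, c2=0)
[Jacobi] macro 5: S0 reads c2=0 → after 1×micro: -1; S1 reads c0=-1 → after 2×micro: 1; S2 reads c0=-1 → after 3×micro: 5 ⇒ (c0=-1, c1=1, c2=5)
[Jacobi] macro 6: S0 reads c2=5 → after 1×micro: -2; S1 reads c0=-1 → after 2×micro: 1; S2 reads c0=-1 → after 3×micro: 5 ⇒ (c0=-2, c1=1, c2=5)
[Jacobi] macro 7: S0 reads c2=5 → after 1×micro: -2; S1 reads c0=-2 → after 2×micro: 0; S2 reads c0=-2 → after 3×micro: 0 ⇒ (c0=-2, c1=0, c2=0)
[Jacobi] macro 8: S0 reads c2=0 → after 1×micro: -1; S1 reads c0=-2 → after 2×micro: 0; S2 reads c0=-2 → after 3×micro: 0 ⇒ (c0=-1, c1=0, c2=0)
[Jacobi] macro 9: S0 reads c2=0 → after 1×micro: -1; S1 reads c0=-1 → after 2×micro: 1; S2 reads c0=-1 → after 3×micro: 5 ⇒ (c0=-1, c1=1, c2=5)
[Jacobi] macro 10: S0 reads c2=5 → after 1×micro: -2; S1 reads c0=-1 → after 2×micro: 1; S2 reads c0=-1 → after 3×micro: 5 ⇒ (c0=-2, c1=1, c2=5)
[Gauss-Seidel] macro 1: S0 reads c2=3 → after 1×micro: 4; S1 reads c0=4 → after 2×micro: -2; S2 reads c0=4 → after 3×micro: 5 ⇒ (c0=4, c1=-2, c2=5)
[Gauss-Seidel] macro 2: S0 reads c2=5 → after 1×micro: -2; S1 reads c0=-2 → after 2×micro: 0; S2 reads c0=-2 → after 3×micro: 0 ⇒ (c0=-2, c1=0, c2=0)
[Gauss-Seidel] macro 3: S0 reads c2=0 → after 1×micro: -1; S1 reads c0=-1 → after 2×micro: 1; S2 reads c0=-1 → after 3×micro: 5 ⇒ (c0=-1, c1=1, c2=5)
[Gauss-Seidel] macro 4: S0 reads c2=5 → after 1×micro: -2; S1 reads c0=-2 → after 2×micro: 0; S2 reads c0=-2 → after 3×micro: 0 ⇒ (c0=-2, c1=0, c2=0)
[Gauss-Seidel] macro 5: S0 reads c2=0 → after 1×micro: -1; S1 reads c0=-1 → after 2×micro: 1; S2 reads c0=-1 → after 3×micro: 5 ⇒ (c0=-1, c1=1, c2=5)
[Gauss-Seidel] macro 6: S0 reads c2=5 → after 1×micro: -2; S1 reads c0=-2 → after 2×micro: 0; S2 reads c0=-2 → after 3×micro: 0 ⇒ (c0=-2, c1=0, c2=0)
[Gauss-Seidel] macro 7: S0 reads c2=0 → after 1×micro: -1; S1 reads c0=-1 → after 2×micro: 1; S2 reads c0=-1 → after 3×micro: 5 ⇒ (c0=-1, c1=1, c2=5)
[Gauss-Seidel] macro 8: S0 reads c2=5 → after 1×micro: -2; S1 reads c0=-2 → after 2×micro: 0; S2 reads c0=-2 → after 3×micro: 0 ⇒ (c0=-2, c1=0, c2=0)
[Gauss-Seidel] macro 9: S0 reads c2=0 → after 1×micro: -1; S1 reads c0=-1 → after 2×micro: 1; S2 reads c0=-1 → after 3×micro: 5 ⇒ (c0=-1, c1=1, c2=5)
[Gauss-Seidel] macro 10: S0 reads c2=5 → after 1×micro: -2; S1 reads c0=-2 → after 2×micro: 0; S2 reads c0=-2 → after 3×micro: 0 ⇒ (c0=-2, c1=0, c2=0)

first divergence at macro-step: 1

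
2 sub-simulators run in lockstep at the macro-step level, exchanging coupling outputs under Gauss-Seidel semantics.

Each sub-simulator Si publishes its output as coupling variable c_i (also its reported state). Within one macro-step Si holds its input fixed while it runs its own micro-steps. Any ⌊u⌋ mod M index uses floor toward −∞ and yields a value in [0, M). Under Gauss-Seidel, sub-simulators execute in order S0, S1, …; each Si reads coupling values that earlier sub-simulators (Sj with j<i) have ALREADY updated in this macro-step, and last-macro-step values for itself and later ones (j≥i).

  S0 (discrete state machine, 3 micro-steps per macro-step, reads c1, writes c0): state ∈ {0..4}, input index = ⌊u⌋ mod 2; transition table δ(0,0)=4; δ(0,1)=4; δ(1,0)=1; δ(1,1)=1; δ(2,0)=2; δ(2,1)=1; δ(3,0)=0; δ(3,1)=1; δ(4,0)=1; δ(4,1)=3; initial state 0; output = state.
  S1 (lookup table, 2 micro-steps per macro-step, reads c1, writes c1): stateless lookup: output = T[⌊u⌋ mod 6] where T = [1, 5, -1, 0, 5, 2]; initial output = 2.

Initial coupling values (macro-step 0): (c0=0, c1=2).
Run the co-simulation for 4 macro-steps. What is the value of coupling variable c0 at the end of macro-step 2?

c0 at macro-step 2 = 1

macro 1: S0 reads c1=2 → after 3×micro: 1; S1 reads c1=2 → after 2×micro: -1 ⇒ (c0=1, c1=-1)
macro 2: S0 reads c1=-1 → after 3×micro: 1; S1 reads c1=-1 → after 2×micro: 2 ⇒ (c0=1, c1=2)
macro 3: S0 reads c1=2 → after 3×micro: 1; S1 reads c1=2 → after 2×micro: -1 ⇒ (c0=1, c1=-1)
macro 4: S0 reads c1=-1 → after 3×micro: 1; S1 reads c1=-1 → after 2×micro: 2 ⇒ (c0=1, c1=2)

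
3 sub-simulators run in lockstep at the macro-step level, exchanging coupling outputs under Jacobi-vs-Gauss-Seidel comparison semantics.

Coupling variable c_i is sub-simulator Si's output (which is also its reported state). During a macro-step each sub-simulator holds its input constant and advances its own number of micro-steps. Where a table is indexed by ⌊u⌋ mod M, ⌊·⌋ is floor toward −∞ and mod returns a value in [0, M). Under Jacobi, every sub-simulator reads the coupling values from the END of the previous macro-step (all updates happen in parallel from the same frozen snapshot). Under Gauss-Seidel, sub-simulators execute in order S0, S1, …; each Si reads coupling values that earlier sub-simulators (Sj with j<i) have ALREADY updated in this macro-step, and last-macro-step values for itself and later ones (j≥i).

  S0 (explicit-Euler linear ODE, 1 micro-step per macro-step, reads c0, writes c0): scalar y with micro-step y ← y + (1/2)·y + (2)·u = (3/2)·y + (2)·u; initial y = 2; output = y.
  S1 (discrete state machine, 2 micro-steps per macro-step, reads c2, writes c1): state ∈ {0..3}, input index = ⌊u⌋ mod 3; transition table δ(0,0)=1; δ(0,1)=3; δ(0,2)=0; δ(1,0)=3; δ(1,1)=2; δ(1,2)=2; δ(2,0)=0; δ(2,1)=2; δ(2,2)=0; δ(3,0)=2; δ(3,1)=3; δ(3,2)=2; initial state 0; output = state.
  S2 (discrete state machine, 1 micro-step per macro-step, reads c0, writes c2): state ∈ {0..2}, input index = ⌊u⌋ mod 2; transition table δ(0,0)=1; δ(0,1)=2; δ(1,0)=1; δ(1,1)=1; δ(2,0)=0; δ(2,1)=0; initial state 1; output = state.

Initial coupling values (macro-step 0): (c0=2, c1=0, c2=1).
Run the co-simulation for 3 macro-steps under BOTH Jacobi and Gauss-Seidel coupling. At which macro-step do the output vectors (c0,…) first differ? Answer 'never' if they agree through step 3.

[Jacobi] macro 1: S0 reads c0=2 → after 1×micro: 7; S1 reads c2=1 → after 2×micro: 3; S2 reads c0=2 → after 1×micro: 1 ⇒ (c0=7, c1=3, c2=1)
[Jacobi] macro 2: S0 reads c0=7 → after 1×micro: 49/2; S1 reads c2=1 → after 2×micro: 3; S2 reads c0=7 → after 1×micro: 1 ⇒ (c0=49/2, c1=3, c2=1)
[Jacobi] macro 3: S0 reads c0=49/2 → after 1×micro: 343/4; S1 reads c2=1 → after 2×micro: 3; S2 reads c0=49/2 → after 1×micro: 1 ⇒ (c0=343/4, c1=3, c2=1)
[Gauss-Seidel] macro 1: S0 reads c0=2 → after 1×micro: 7; S1 reads c2=1 → after 2×micro: 3; S2 reads c0=7 → after 1×micro: 1 ⇒ (c0=7, c1=3, c2=1)
[Gauss-Seidel] macro 2: S0 reads c0=7 → after 1×micro: 49/2; S1 reads c2=1 → after 2×micro: 3; S2 reads c0=49/2 → after 1×micro: 1 ⇒ (c0=49/2, c1=3, c2=1)
[Gauss-Seidel] macro 3: S0 reads c0=49/2 → after 1×micro: 343/4; S1 reads c2=1 → after 2×micro: 3; S2 reads c0=343/4 → after 1×micro: 1 ⇒ (c0=343/4, c1=3, c2=1)

first divergence at macro-step: never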